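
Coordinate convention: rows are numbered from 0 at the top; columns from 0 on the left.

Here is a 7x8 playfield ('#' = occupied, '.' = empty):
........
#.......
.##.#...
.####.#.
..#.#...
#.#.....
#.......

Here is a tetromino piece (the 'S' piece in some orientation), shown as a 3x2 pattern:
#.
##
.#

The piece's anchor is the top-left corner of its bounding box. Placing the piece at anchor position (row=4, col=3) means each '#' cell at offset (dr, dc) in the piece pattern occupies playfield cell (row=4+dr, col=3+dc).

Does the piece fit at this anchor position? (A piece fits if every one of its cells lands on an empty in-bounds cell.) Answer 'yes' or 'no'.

Answer: yes

Derivation:
Check each piece cell at anchor (4, 3):
  offset (0,0) -> (4,3): empty -> OK
  offset (1,0) -> (5,3): empty -> OK
  offset (1,1) -> (5,4): empty -> OK
  offset (2,1) -> (6,4): empty -> OK
All cells valid: yes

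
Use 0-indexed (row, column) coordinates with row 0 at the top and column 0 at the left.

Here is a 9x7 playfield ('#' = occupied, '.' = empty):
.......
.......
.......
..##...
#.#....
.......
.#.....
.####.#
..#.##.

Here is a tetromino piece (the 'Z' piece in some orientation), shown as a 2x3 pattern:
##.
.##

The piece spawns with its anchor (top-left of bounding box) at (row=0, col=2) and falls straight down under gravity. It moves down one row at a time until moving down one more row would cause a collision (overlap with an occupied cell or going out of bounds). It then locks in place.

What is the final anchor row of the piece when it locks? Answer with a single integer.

Spawn at (row=0, col=2). Try each row:
  row 0: fits
  row 1: fits
  row 2: blocked -> lock at row 1

Answer: 1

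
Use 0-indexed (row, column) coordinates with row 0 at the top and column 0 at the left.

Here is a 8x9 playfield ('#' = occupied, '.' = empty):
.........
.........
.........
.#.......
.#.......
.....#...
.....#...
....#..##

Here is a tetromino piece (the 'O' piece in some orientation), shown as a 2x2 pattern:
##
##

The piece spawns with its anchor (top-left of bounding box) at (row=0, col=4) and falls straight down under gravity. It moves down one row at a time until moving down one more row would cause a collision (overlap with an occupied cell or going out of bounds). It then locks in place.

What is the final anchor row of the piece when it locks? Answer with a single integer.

Spawn at (row=0, col=4). Try each row:
  row 0: fits
  row 1: fits
  row 2: fits
  row 3: fits
  row 4: blocked -> lock at row 3

Answer: 3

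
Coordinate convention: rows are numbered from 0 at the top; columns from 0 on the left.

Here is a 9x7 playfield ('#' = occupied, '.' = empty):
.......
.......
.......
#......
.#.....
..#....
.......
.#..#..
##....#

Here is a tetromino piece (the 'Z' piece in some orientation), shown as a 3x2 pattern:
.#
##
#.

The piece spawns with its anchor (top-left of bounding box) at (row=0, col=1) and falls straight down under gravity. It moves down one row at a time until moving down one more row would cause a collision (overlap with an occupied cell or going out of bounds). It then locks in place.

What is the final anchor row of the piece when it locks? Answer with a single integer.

Answer: 1

Derivation:
Spawn at (row=0, col=1). Try each row:
  row 0: fits
  row 1: fits
  row 2: blocked -> lock at row 1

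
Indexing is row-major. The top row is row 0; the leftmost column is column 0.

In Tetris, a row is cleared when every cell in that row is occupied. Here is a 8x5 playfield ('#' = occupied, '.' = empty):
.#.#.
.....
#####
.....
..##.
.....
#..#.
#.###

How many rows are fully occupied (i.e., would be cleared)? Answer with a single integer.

Answer: 1

Derivation:
Check each row:
  row 0: 3 empty cells -> not full
  row 1: 5 empty cells -> not full
  row 2: 0 empty cells -> FULL (clear)
  row 3: 5 empty cells -> not full
  row 4: 3 empty cells -> not full
  row 5: 5 empty cells -> not full
  row 6: 3 empty cells -> not full
  row 7: 1 empty cell -> not full
Total rows cleared: 1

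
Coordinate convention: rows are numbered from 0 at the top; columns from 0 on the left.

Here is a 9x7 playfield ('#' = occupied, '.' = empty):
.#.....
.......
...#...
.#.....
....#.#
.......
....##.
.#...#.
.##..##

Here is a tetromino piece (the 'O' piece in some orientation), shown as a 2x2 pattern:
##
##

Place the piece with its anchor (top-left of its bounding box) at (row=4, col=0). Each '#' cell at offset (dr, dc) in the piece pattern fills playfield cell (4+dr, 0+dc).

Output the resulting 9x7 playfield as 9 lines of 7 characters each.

Fill (4+0,0+0) = (4,0)
Fill (4+0,0+1) = (4,1)
Fill (4+1,0+0) = (5,0)
Fill (4+1,0+1) = (5,1)

Answer: .#.....
.......
...#...
.#.....
##..#.#
##.....
....##.
.#...#.
.##..##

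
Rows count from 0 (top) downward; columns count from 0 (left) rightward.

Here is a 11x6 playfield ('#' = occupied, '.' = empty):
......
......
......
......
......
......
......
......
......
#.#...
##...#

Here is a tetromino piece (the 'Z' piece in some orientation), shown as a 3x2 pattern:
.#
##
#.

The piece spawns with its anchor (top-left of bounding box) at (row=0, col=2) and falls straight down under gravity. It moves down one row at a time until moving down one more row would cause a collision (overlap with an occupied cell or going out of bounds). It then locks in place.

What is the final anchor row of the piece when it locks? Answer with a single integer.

Answer: 6

Derivation:
Spawn at (row=0, col=2). Try each row:
  row 0: fits
  row 1: fits
  row 2: fits
  row 3: fits
  row 4: fits
  row 5: fits
  row 6: fits
  row 7: blocked -> lock at row 6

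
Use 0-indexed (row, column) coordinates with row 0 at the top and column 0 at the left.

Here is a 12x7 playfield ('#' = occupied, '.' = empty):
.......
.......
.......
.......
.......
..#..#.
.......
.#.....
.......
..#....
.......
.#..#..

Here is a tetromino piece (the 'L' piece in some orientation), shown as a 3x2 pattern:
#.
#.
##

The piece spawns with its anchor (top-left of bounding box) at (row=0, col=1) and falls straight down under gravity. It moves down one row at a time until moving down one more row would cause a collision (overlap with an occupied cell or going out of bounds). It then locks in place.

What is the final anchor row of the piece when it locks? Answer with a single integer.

Answer: 2

Derivation:
Spawn at (row=0, col=1). Try each row:
  row 0: fits
  row 1: fits
  row 2: fits
  row 3: blocked -> lock at row 2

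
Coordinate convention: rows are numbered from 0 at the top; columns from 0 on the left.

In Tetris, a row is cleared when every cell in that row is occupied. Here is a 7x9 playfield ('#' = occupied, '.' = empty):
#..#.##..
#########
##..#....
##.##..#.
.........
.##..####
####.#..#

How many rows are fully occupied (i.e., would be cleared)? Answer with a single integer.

Answer: 1

Derivation:
Check each row:
  row 0: 5 empty cells -> not full
  row 1: 0 empty cells -> FULL (clear)
  row 2: 6 empty cells -> not full
  row 3: 4 empty cells -> not full
  row 4: 9 empty cells -> not full
  row 5: 3 empty cells -> not full
  row 6: 3 empty cells -> not full
Total rows cleared: 1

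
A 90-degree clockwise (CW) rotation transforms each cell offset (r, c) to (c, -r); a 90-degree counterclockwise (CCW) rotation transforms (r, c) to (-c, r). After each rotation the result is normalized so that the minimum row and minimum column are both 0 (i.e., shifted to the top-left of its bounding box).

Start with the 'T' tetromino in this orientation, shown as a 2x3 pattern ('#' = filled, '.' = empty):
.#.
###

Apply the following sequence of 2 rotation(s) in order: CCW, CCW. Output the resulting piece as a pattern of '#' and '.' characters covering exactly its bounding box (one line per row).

Answer: ###
.#.

Derivation:
Start:
.#.
###
After rotation 1 (CCW):
.#
##
.#
After rotation 2 (CCW):
###
.#.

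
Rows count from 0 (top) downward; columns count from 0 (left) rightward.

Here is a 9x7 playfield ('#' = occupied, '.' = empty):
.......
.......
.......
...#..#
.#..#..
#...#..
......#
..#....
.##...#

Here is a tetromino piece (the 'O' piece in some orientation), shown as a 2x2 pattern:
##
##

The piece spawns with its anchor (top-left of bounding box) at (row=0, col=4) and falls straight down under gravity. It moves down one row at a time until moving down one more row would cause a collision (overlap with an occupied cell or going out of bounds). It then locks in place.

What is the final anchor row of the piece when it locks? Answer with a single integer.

Spawn at (row=0, col=4). Try each row:
  row 0: fits
  row 1: fits
  row 2: fits
  row 3: blocked -> lock at row 2

Answer: 2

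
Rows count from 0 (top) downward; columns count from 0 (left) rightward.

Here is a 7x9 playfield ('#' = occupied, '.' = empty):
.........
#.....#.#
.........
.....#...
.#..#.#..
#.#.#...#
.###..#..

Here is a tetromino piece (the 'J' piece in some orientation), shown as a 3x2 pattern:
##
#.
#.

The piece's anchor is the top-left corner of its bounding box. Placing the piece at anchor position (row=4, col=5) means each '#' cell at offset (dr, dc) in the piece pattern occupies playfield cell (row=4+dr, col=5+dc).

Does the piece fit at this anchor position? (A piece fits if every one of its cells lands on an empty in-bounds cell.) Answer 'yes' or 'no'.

Answer: no

Derivation:
Check each piece cell at anchor (4, 5):
  offset (0,0) -> (4,5): empty -> OK
  offset (0,1) -> (4,6): occupied ('#') -> FAIL
  offset (1,0) -> (5,5): empty -> OK
  offset (2,0) -> (6,5): empty -> OK
All cells valid: no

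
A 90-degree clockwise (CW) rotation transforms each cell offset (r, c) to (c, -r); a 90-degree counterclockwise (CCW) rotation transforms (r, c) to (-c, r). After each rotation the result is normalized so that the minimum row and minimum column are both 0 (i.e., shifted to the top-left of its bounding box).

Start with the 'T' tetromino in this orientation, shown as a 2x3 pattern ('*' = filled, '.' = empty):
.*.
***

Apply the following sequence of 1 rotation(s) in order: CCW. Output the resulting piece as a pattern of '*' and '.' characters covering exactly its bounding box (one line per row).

Answer: .*
**
.*

Derivation:
Start:
.*.
***
After rotation 1 (CCW):
.*
**
.*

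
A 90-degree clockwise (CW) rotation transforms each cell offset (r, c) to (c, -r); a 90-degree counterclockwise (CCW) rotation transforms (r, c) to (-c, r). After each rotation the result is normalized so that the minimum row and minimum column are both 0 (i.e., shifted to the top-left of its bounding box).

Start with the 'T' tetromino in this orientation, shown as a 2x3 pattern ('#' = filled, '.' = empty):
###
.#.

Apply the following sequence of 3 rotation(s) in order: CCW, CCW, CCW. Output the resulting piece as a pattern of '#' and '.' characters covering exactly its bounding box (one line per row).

Start:
###
.#.
After rotation 1 (CCW):
#.
##
#.
After rotation 2 (CCW):
.#.
###
After rotation 3 (CCW):
.#
##
.#

Answer: .#
##
.#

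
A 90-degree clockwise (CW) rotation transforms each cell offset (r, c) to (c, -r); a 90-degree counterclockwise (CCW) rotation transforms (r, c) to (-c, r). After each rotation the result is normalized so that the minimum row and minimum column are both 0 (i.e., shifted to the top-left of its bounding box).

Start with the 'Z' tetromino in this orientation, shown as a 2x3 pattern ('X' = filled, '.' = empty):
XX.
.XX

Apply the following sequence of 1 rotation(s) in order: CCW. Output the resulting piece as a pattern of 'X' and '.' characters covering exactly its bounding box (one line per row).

Answer: .X
XX
X.

Derivation:
Start:
XX.
.XX
After rotation 1 (CCW):
.X
XX
X.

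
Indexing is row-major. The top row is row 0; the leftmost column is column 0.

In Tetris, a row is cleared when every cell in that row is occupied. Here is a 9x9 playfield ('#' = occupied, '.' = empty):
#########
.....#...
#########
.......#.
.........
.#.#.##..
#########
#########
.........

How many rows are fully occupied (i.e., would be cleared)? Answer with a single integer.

Answer: 4

Derivation:
Check each row:
  row 0: 0 empty cells -> FULL (clear)
  row 1: 8 empty cells -> not full
  row 2: 0 empty cells -> FULL (clear)
  row 3: 8 empty cells -> not full
  row 4: 9 empty cells -> not full
  row 5: 5 empty cells -> not full
  row 6: 0 empty cells -> FULL (clear)
  row 7: 0 empty cells -> FULL (clear)
  row 8: 9 empty cells -> not full
Total rows cleared: 4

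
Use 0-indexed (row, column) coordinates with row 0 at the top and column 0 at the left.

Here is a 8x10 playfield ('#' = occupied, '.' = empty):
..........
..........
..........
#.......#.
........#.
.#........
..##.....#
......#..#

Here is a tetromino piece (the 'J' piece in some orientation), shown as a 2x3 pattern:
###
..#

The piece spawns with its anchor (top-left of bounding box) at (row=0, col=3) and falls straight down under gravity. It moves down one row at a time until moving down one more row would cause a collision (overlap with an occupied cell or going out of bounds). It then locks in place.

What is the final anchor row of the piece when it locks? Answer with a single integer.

Answer: 5

Derivation:
Spawn at (row=0, col=3). Try each row:
  row 0: fits
  row 1: fits
  row 2: fits
  row 3: fits
  row 4: fits
  row 5: fits
  row 6: blocked -> lock at row 5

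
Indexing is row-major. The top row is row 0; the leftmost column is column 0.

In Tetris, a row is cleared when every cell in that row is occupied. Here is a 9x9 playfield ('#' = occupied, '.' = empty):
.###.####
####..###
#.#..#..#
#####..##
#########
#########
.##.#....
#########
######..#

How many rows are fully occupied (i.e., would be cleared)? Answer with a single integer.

Answer: 3

Derivation:
Check each row:
  row 0: 2 empty cells -> not full
  row 1: 2 empty cells -> not full
  row 2: 5 empty cells -> not full
  row 3: 2 empty cells -> not full
  row 4: 0 empty cells -> FULL (clear)
  row 5: 0 empty cells -> FULL (clear)
  row 6: 6 empty cells -> not full
  row 7: 0 empty cells -> FULL (clear)
  row 8: 2 empty cells -> not full
Total rows cleared: 3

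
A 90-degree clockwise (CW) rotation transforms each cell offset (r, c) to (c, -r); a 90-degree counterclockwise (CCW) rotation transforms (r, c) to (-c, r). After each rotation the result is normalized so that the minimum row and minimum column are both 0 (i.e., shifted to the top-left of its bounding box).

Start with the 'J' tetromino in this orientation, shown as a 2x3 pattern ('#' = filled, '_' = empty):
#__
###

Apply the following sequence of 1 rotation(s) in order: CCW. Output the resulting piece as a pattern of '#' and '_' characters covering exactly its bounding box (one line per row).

Answer: _#
_#
##

Derivation:
Start:
#__
###
After rotation 1 (CCW):
_#
_#
##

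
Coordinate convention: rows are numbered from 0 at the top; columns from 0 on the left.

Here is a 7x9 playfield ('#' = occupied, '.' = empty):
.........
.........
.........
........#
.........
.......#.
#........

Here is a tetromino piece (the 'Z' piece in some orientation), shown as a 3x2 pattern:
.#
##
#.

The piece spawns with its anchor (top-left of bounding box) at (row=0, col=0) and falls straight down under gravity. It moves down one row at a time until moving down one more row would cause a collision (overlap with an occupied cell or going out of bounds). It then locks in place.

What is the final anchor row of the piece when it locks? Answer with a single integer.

Answer: 3

Derivation:
Spawn at (row=0, col=0). Try each row:
  row 0: fits
  row 1: fits
  row 2: fits
  row 3: fits
  row 4: blocked -> lock at row 3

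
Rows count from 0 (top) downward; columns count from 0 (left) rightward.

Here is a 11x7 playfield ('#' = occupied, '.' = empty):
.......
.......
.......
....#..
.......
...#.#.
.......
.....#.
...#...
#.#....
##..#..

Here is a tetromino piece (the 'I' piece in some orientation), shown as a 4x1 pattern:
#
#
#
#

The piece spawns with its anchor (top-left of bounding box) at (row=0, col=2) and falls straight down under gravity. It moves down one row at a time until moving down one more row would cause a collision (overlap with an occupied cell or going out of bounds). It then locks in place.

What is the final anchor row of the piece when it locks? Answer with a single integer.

Answer: 5

Derivation:
Spawn at (row=0, col=2). Try each row:
  row 0: fits
  row 1: fits
  row 2: fits
  row 3: fits
  row 4: fits
  row 5: fits
  row 6: blocked -> lock at row 5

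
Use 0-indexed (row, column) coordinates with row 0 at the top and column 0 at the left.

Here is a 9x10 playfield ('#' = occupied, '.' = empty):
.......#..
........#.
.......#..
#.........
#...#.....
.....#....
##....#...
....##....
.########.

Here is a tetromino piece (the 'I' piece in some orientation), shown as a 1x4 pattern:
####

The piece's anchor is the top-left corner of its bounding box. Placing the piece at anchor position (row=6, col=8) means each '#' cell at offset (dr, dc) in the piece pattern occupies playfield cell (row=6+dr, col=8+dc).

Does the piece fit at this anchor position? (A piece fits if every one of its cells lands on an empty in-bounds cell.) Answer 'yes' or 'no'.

Answer: no

Derivation:
Check each piece cell at anchor (6, 8):
  offset (0,0) -> (6,8): empty -> OK
  offset (0,1) -> (6,9): empty -> OK
  offset (0,2) -> (6,10): out of bounds -> FAIL
  offset (0,3) -> (6,11): out of bounds -> FAIL
All cells valid: no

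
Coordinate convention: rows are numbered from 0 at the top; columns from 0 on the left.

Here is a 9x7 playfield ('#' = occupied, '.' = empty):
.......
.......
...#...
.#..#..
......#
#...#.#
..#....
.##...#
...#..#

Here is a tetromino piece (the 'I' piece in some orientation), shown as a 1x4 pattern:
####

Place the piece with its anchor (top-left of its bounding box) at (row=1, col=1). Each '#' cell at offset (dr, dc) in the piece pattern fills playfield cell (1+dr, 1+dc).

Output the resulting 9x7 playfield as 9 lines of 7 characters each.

Answer: .......
.####..
...#...
.#..#..
......#
#...#.#
..#....
.##...#
...#..#

Derivation:
Fill (1+0,1+0) = (1,1)
Fill (1+0,1+1) = (1,2)
Fill (1+0,1+2) = (1,3)
Fill (1+0,1+3) = (1,4)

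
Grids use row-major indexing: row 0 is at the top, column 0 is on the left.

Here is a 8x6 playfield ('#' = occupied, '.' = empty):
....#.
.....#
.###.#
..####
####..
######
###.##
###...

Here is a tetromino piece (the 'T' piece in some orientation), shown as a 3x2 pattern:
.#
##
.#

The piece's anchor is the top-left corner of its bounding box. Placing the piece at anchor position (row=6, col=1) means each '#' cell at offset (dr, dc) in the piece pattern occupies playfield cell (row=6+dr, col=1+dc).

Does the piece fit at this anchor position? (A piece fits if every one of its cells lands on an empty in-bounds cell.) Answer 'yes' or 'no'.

Answer: no

Derivation:
Check each piece cell at anchor (6, 1):
  offset (0,1) -> (6,2): occupied ('#') -> FAIL
  offset (1,0) -> (7,1): occupied ('#') -> FAIL
  offset (1,1) -> (7,2): occupied ('#') -> FAIL
  offset (2,1) -> (8,2): out of bounds -> FAIL
All cells valid: no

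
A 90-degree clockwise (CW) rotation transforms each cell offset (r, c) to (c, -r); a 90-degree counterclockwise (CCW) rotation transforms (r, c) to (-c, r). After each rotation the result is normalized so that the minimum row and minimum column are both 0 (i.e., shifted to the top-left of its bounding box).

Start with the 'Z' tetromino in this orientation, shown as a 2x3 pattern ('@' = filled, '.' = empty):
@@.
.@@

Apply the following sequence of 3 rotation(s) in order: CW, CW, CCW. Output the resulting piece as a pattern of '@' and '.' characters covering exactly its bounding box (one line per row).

Start:
@@.
.@@
After rotation 1 (CW):
.@
@@
@.
After rotation 2 (CW):
@@.
.@@
After rotation 3 (CCW):
.@
@@
@.

Answer: .@
@@
@.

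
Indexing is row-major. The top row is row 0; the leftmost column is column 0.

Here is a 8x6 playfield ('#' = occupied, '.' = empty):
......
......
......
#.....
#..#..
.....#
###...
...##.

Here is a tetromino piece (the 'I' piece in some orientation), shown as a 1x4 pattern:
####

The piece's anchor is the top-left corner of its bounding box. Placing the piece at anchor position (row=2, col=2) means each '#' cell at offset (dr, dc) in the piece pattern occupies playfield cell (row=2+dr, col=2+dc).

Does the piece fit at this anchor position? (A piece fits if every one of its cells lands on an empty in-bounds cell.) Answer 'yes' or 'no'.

Check each piece cell at anchor (2, 2):
  offset (0,0) -> (2,2): empty -> OK
  offset (0,1) -> (2,3): empty -> OK
  offset (0,2) -> (2,4): empty -> OK
  offset (0,3) -> (2,5): empty -> OK
All cells valid: yes

Answer: yes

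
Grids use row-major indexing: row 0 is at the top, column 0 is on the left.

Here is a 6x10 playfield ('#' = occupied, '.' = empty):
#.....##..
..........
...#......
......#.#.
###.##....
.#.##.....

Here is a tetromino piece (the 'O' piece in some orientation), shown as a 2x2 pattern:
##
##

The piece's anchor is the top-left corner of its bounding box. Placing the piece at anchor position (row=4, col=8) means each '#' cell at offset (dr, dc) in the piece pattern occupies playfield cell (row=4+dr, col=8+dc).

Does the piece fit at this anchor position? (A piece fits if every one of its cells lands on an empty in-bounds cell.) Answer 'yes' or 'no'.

Answer: yes

Derivation:
Check each piece cell at anchor (4, 8):
  offset (0,0) -> (4,8): empty -> OK
  offset (0,1) -> (4,9): empty -> OK
  offset (1,0) -> (5,8): empty -> OK
  offset (1,1) -> (5,9): empty -> OK
All cells valid: yes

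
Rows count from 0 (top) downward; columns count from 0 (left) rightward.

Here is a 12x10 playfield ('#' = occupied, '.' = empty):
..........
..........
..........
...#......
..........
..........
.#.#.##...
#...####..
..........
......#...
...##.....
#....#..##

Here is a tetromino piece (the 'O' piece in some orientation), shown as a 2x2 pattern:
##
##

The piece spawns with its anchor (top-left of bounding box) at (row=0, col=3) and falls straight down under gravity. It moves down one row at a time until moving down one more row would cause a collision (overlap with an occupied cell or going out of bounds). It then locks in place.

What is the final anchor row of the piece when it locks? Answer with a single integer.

Spawn at (row=0, col=3). Try each row:
  row 0: fits
  row 1: fits
  row 2: blocked -> lock at row 1

Answer: 1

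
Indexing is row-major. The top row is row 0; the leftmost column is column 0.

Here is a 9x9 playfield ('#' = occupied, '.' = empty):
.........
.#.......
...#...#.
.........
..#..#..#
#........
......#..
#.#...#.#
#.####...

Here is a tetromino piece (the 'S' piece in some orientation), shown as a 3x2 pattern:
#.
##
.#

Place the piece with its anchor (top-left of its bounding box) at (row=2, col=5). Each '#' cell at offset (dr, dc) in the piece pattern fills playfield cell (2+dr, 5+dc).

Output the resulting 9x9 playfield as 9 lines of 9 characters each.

Answer: .........
.#.......
...#.#.#.
.....##..
..#..##.#
#........
......#..
#.#...#.#
#.####...

Derivation:
Fill (2+0,5+0) = (2,5)
Fill (2+1,5+0) = (3,5)
Fill (2+1,5+1) = (3,6)
Fill (2+2,5+1) = (4,6)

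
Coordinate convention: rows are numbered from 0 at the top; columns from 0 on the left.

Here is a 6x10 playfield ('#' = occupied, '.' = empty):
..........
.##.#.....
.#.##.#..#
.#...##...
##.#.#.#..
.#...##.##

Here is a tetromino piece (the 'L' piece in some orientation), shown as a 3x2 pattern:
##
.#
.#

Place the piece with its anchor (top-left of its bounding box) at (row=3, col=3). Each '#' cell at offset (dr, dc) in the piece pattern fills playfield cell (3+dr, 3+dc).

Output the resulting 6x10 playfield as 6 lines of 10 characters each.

Answer: ..........
.##.#.....
.#.##.#..#
.#.####...
##.###.#..
.#..###.##

Derivation:
Fill (3+0,3+0) = (3,3)
Fill (3+0,3+1) = (3,4)
Fill (3+1,3+1) = (4,4)
Fill (3+2,3+1) = (5,4)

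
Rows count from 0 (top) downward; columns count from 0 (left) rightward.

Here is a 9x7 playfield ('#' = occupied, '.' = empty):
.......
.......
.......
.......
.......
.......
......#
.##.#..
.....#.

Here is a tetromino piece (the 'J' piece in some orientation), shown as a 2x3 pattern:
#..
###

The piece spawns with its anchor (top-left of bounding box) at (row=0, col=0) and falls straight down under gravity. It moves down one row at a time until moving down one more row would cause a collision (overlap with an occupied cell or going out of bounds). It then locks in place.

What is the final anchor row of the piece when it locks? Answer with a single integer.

Answer: 5

Derivation:
Spawn at (row=0, col=0). Try each row:
  row 0: fits
  row 1: fits
  row 2: fits
  row 3: fits
  row 4: fits
  row 5: fits
  row 6: blocked -> lock at row 5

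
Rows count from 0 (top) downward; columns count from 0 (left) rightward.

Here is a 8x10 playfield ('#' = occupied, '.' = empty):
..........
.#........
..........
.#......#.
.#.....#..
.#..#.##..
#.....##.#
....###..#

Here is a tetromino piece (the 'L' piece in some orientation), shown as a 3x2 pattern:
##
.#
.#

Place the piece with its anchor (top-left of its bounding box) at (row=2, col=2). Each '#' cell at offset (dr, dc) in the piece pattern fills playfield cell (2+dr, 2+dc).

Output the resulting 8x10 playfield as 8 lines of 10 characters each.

Fill (2+0,2+0) = (2,2)
Fill (2+0,2+1) = (2,3)
Fill (2+1,2+1) = (3,3)
Fill (2+2,2+1) = (4,3)

Answer: ..........
.#........
..##......
.#.#....#.
.#.#...#..
.#..#.##..
#.....##.#
....###..#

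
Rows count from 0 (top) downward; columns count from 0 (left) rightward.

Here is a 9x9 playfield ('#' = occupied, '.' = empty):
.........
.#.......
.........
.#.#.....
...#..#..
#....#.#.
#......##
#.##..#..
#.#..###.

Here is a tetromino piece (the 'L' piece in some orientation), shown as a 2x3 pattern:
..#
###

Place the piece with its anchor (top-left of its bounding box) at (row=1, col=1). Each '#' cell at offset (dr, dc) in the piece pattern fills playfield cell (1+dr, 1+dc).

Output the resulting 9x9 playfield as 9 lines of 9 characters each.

Answer: .........
.#.#.....
.###.....
.#.#.....
...#..#..
#....#.#.
#......##
#.##..#..
#.#..###.

Derivation:
Fill (1+0,1+2) = (1,3)
Fill (1+1,1+0) = (2,1)
Fill (1+1,1+1) = (2,2)
Fill (1+1,1+2) = (2,3)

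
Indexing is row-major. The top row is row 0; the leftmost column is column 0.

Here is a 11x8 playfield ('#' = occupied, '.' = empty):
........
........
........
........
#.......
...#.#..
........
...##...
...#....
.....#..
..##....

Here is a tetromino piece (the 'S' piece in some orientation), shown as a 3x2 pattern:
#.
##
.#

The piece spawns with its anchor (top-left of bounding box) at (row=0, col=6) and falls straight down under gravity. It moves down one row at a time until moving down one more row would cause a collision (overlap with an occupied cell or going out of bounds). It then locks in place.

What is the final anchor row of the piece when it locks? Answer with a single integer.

Spawn at (row=0, col=6). Try each row:
  row 0: fits
  row 1: fits
  row 2: fits
  row 3: fits
  row 4: fits
  row 5: fits
  row 6: fits
  row 7: fits
  row 8: fits
  row 9: blocked -> lock at row 8

Answer: 8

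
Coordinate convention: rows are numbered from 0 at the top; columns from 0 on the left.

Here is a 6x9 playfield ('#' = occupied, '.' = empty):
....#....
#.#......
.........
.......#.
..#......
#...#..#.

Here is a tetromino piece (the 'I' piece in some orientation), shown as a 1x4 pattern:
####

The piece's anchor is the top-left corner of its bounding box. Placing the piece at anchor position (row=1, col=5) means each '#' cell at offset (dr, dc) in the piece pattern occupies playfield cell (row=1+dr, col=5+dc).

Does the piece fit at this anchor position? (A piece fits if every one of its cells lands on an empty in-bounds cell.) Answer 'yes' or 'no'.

Answer: yes

Derivation:
Check each piece cell at anchor (1, 5):
  offset (0,0) -> (1,5): empty -> OK
  offset (0,1) -> (1,6): empty -> OK
  offset (0,2) -> (1,7): empty -> OK
  offset (0,3) -> (1,8): empty -> OK
All cells valid: yes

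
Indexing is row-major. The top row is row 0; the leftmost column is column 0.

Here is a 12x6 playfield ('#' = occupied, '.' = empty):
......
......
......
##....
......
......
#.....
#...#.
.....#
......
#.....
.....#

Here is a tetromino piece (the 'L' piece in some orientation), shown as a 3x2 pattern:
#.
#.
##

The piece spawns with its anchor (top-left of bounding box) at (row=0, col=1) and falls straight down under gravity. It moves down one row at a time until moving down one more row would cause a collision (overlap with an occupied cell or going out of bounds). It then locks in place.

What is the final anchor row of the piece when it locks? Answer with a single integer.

Answer: 0

Derivation:
Spawn at (row=0, col=1). Try each row:
  row 0: fits
  row 1: blocked -> lock at row 0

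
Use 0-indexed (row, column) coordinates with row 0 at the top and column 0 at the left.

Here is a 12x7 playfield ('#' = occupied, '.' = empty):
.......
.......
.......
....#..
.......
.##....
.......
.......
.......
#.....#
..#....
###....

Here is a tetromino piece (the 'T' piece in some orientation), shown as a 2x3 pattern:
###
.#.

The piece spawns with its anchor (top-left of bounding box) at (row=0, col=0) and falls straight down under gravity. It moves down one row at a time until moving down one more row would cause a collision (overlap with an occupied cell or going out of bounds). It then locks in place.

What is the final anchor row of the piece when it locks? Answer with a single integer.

Spawn at (row=0, col=0). Try each row:
  row 0: fits
  row 1: fits
  row 2: fits
  row 3: fits
  row 4: blocked -> lock at row 3

Answer: 3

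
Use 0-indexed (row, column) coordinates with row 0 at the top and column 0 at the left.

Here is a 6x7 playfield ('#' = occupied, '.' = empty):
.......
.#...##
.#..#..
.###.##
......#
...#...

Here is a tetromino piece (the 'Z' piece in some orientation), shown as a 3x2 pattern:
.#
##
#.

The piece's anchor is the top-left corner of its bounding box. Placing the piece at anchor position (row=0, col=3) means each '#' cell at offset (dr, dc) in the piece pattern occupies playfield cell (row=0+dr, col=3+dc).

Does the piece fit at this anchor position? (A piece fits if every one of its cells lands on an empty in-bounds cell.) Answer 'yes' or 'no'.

Check each piece cell at anchor (0, 3):
  offset (0,1) -> (0,4): empty -> OK
  offset (1,0) -> (1,3): empty -> OK
  offset (1,1) -> (1,4): empty -> OK
  offset (2,0) -> (2,3): empty -> OK
All cells valid: yes

Answer: yes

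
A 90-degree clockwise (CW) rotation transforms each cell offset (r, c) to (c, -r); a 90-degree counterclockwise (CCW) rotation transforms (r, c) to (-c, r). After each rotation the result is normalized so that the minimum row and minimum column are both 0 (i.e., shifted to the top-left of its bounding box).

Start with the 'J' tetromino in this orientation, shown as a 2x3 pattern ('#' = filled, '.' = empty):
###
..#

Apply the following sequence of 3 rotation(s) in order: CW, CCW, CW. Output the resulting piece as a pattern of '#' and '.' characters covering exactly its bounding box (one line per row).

Start:
###
..#
After rotation 1 (CW):
.#
.#
##
After rotation 2 (CCW):
###
..#
After rotation 3 (CW):
.#
.#
##

Answer: .#
.#
##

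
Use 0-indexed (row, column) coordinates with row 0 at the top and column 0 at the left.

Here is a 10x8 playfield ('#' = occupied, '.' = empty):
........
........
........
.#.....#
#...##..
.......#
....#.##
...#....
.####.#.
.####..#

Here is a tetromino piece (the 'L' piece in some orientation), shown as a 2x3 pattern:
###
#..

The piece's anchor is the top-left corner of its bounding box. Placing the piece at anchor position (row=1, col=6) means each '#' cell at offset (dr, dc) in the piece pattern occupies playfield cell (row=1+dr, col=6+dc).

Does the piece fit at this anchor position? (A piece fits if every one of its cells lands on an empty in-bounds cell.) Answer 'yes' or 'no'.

Check each piece cell at anchor (1, 6):
  offset (0,0) -> (1,6): empty -> OK
  offset (0,1) -> (1,7): empty -> OK
  offset (0,2) -> (1,8): out of bounds -> FAIL
  offset (1,0) -> (2,6): empty -> OK
All cells valid: no

Answer: no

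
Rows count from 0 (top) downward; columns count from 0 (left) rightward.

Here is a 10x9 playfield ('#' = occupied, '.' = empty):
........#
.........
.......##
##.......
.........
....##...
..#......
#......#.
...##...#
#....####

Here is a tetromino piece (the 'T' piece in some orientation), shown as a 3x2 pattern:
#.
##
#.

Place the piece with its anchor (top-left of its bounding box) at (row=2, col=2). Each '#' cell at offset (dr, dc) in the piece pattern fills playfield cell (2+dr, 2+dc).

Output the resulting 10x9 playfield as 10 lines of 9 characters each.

Fill (2+0,2+0) = (2,2)
Fill (2+1,2+0) = (3,2)
Fill (2+1,2+1) = (3,3)
Fill (2+2,2+0) = (4,2)

Answer: ........#
.........
..#....##
####.....
..#......
....##...
..#......
#......#.
...##...#
#....####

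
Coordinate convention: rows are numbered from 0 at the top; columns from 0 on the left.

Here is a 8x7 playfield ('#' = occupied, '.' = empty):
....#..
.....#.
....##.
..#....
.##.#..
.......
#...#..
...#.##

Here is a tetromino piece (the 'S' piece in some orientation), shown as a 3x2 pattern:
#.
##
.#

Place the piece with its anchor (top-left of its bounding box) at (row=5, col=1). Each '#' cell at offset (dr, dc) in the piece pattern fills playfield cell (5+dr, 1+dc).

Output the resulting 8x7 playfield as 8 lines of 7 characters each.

Fill (5+0,1+0) = (5,1)
Fill (5+1,1+0) = (6,1)
Fill (5+1,1+1) = (6,2)
Fill (5+2,1+1) = (7,2)

Answer: ....#..
.....#.
....##.
..#....
.##.#..
.#.....
###.#..
..##.##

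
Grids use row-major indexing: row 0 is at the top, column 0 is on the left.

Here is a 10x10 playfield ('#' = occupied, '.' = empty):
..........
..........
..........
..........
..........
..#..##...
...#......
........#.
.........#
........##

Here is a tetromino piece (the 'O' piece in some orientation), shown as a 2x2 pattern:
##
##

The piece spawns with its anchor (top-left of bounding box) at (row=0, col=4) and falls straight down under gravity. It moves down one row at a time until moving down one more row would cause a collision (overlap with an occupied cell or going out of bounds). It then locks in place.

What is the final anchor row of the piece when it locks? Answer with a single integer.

Spawn at (row=0, col=4). Try each row:
  row 0: fits
  row 1: fits
  row 2: fits
  row 3: fits
  row 4: blocked -> lock at row 3

Answer: 3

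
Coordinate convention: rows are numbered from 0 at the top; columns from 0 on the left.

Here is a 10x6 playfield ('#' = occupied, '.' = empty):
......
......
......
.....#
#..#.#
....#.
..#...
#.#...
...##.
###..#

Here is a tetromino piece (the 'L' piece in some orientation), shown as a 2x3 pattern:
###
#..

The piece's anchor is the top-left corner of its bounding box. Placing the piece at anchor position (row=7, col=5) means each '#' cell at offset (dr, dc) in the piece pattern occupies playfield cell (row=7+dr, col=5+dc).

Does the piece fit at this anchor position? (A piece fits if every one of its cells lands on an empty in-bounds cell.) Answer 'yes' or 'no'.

Answer: no

Derivation:
Check each piece cell at anchor (7, 5):
  offset (0,0) -> (7,5): empty -> OK
  offset (0,1) -> (7,6): out of bounds -> FAIL
  offset (0,2) -> (7,7): out of bounds -> FAIL
  offset (1,0) -> (8,5): empty -> OK
All cells valid: no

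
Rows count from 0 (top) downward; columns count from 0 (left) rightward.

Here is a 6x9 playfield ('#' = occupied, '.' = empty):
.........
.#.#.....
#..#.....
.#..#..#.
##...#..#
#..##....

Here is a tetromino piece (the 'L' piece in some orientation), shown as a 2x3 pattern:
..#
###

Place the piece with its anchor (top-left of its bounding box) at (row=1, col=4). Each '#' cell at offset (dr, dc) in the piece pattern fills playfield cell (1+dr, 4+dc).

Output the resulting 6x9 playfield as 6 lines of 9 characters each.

Answer: .........
.#.#..#..
#..####..
.#..#..#.
##...#..#
#..##....

Derivation:
Fill (1+0,4+2) = (1,6)
Fill (1+1,4+0) = (2,4)
Fill (1+1,4+1) = (2,5)
Fill (1+1,4+2) = (2,6)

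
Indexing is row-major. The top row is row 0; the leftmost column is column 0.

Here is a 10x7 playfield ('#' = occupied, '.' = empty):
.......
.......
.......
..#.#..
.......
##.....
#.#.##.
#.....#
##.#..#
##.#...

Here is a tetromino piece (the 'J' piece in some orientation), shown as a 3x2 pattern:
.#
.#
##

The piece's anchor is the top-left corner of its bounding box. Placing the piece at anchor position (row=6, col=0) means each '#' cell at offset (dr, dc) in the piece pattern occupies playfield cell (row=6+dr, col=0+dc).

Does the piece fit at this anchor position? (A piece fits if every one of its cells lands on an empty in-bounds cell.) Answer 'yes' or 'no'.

Check each piece cell at anchor (6, 0):
  offset (0,1) -> (6,1): empty -> OK
  offset (1,1) -> (7,1): empty -> OK
  offset (2,0) -> (8,0): occupied ('#') -> FAIL
  offset (2,1) -> (8,1): occupied ('#') -> FAIL
All cells valid: no

Answer: no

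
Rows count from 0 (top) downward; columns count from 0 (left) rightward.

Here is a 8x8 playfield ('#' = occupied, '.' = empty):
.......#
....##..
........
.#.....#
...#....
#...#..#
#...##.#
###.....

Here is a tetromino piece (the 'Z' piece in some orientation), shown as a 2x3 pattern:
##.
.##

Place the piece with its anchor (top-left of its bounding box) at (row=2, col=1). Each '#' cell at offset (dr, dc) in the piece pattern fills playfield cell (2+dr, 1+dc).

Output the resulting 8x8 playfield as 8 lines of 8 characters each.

Fill (2+0,1+0) = (2,1)
Fill (2+0,1+1) = (2,2)
Fill (2+1,1+1) = (3,2)
Fill (2+1,1+2) = (3,3)

Answer: .......#
....##..
.##.....
.###...#
...#....
#...#..#
#...##.#
###.....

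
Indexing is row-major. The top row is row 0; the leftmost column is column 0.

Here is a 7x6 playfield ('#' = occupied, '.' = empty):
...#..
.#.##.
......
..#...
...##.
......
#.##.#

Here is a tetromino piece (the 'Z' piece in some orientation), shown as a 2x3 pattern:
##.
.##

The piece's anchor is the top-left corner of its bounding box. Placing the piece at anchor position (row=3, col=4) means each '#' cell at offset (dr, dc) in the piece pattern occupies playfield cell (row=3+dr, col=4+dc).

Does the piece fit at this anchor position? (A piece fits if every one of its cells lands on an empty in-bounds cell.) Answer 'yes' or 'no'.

Check each piece cell at anchor (3, 4):
  offset (0,0) -> (3,4): empty -> OK
  offset (0,1) -> (3,5): empty -> OK
  offset (1,1) -> (4,5): empty -> OK
  offset (1,2) -> (4,6): out of bounds -> FAIL
All cells valid: no

Answer: no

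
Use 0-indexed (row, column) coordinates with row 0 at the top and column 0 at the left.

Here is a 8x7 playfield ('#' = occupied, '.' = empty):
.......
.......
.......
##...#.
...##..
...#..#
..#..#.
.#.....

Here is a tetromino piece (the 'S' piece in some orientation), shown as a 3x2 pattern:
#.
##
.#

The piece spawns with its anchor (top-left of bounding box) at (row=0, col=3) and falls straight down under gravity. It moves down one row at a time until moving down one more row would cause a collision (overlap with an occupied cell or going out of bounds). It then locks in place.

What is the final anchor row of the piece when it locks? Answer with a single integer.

Spawn at (row=0, col=3). Try each row:
  row 0: fits
  row 1: fits
  row 2: blocked -> lock at row 1

Answer: 1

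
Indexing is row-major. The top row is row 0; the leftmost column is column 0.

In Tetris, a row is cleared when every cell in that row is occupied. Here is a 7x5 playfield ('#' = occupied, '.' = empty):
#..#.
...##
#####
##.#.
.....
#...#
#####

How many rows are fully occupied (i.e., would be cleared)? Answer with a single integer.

Check each row:
  row 0: 3 empty cells -> not full
  row 1: 3 empty cells -> not full
  row 2: 0 empty cells -> FULL (clear)
  row 3: 2 empty cells -> not full
  row 4: 5 empty cells -> not full
  row 5: 3 empty cells -> not full
  row 6: 0 empty cells -> FULL (clear)
Total rows cleared: 2

Answer: 2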